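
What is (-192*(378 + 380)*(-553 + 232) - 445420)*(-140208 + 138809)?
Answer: -64734018764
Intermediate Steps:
(-192*(378 + 380)*(-553 + 232) - 445420)*(-140208 + 138809) = (-145536*(-321) - 445420)*(-1399) = (-192*(-243318) - 445420)*(-1399) = (46717056 - 445420)*(-1399) = 46271636*(-1399) = -64734018764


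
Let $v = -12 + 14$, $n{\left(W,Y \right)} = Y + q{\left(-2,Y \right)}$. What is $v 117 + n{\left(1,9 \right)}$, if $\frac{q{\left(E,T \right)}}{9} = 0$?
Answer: $243$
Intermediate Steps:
$q{\left(E,T \right)} = 0$ ($q{\left(E,T \right)} = 9 \cdot 0 = 0$)
$n{\left(W,Y \right)} = Y$ ($n{\left(W,Y \right)} = Y + 0 = Y$)
$v = 2$
$v 117 + n{\left(1,9 \right)} = 2 \cdot 117 + 9 = 234 + 9 = 243$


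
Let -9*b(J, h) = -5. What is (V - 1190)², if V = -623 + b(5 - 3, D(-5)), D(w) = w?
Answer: 266081344/81 ≈ 3.2850e+6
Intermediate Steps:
b(J, h) = 5/9 (b(J, h) = -⅑*(-5) = 5/9)
V = -5602/9 (V = -623 + 5/9 = -5602/9 ≈ -622.44)
(V - 1190)² = (-5602/9 - 1190)² = (-16312/9)² = 266081344/81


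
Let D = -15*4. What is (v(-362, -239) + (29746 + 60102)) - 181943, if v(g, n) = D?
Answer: -92155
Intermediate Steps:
D = -60
v(g, n) = -60
(v(-362, -239) + (29746 + 60102)) - 181943 = (-60 + (29746 + 60102)) - 181943 = (-60 + 89848) - 181943 = 89788 - 181943 = -92155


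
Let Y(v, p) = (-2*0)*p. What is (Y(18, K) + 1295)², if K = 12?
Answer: 1677025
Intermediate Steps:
Y(v, p) = 0 (Y(v, p) = 0*p = 0)
(Y(18, K) + 1295)² = (0 + 1295)² = 1295² = 1677025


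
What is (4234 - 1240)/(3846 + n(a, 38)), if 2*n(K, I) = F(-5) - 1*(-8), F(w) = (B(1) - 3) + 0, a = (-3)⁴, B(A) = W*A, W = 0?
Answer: 5988/7697 ≈ 0.77797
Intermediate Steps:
B(A) = 0 (B(A) = 0*A = 0)
a = 81
F(w) = -3 (F(w) = (0 - 3) + 0 = -3 + 0 = -3)
n(K, I) = 5/2 (n(K, I) = (-3 - 1*(-8))/2 = (-3 + 8)/2 = (½)*5 = 5/2)
(4234 - 1240)/(3846 + n(a, 38)) = (4234 - 1240)/(3846 + 5/2) = 2994/(7697/2) = 2994*(2/7697) = 5988/7697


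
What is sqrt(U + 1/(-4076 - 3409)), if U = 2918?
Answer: sqrt(163481599065)/7485 ≈ 54.018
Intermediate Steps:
sqrt(U + 1/(-4076 - 3409)) = sqrt(2918 + 1/(-4076 - 3409)) = sqrt(2918 + 1/(-7485)) = sqrt(2918 - 1/7485) = sqrt(21841229/7485) = sqrt(163481599065)/7485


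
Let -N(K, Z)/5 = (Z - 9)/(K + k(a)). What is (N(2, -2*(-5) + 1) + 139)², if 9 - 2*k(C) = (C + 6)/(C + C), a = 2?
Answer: 2277081/121 ≈ 18819.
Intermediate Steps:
k(C) = 9/2 - (6 + C)/(4*C) (k(C) = 9/2 - (C + 6)/(2*(C + C)) = 9/2 - (6 + C)/(2*(2*C)) = 9/2 - (6 + C)*1/(2*C)/2 = 9/2 - (6 + C)/(4*C))
N(K, Z) = -5*(-9 + Z)/(7/2 + K) (N(K, Z) = -5*(Z - 9)/(K + (¼)*(-6 + 17*2)/2) = -5*(-9 + Z)/(K + (¼)*(½)*(-6 + 34)) = -5*(-9 + Z)/(K + (¼)*(½)*28) = -5*(-9 + Z)/(K + 7/2) = -5*(-9 + Z)/(7/2 + K))
(N(2, -2*(-5) + 1) + 139)² = (10*(9 - (-2*(-5) + 1))/(7 + 2*2) + 139)² = (10*(9 - (10 + 1))/(7 + 4) + 139)² = (10*(9 - 1*11)/11 + 139)² = (10*(1/11)*(9 - 11) + 139)² = (10*(1/11)*(-2) + 139)² = (-20/11 + 139)² = (1509/11)² = 2277081/121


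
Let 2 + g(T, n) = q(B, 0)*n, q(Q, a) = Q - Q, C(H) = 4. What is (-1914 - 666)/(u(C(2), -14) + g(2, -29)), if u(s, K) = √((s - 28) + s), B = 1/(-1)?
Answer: 215 + 215*I*√5 ≈ 215.0 + 480.75*I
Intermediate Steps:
B = -1
q(Q, a) = 0
u(s, K) = √(-28 + 2*s) (u(s, K) = √((-28 + s) + s) = √(-28 + 2*s))
g(T, n) = -2 (g(T, n) = -2 + 0*n = -2 + 0 = -2)
(-1914 - 666)/(u(C(2), -14) + g(2, -29)) = (-1914 - 666)/(√(-28 + 2*4) - 2) = -2580/(√(-28 + 8) - 2) = -2580/(√(-20) - 2) = -2580/(2*I*√5 - 2) = -2580/(-2 + 2*I*√5)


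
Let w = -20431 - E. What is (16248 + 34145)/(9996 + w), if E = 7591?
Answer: -50393/18026 ≈ -2.7956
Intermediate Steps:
w = -28022 (w = -20431 - 1*7591 = -20431 - 7591 = -28022)
(16248 + 34145)/(9996 + w) = (16248 + 34145)/(9996 - 28022) = 50393/(-18026) = 50393*(-1/18026) = -50393/18026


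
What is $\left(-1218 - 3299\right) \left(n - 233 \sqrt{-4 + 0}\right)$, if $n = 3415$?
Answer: $-15425555 + 2104922 i \approx -1.5426 \cdot 10^{7} + 2.1049 \cdot 10^{6} i$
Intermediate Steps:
$\left(-1218 - 3299\right) \left(n - 233 \sqrt{-4 + 0}\right) = \left(-1218 - 3299\right) \left(3415 - 233 \sqrt{-4 + 0}\right) = - 4517 \left(3415 - 233 \sqrt{-4}\right) = - 4517 \left(3415 - 233 \cdot 2 i\right) = - 4517 \left(3415 - 466 i\right) = -15425555 + 2104922 i$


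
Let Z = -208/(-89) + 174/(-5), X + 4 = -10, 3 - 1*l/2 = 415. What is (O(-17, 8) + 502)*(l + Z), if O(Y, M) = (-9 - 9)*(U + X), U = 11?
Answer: -211906056/445 ≈ -4.7619e+5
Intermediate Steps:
l = -824 (l = 6 - 2*415 = 6 - 830 = -824)
X = -14 (X = -4 - 10 = -14)
O(Y, M) = 54 (O(Y, M) = (-9 - 9)*(11 - 14) = -18*(-3) = 54)
Z = -14446/445 (Z = -208*(-1/89) + 174*(-⅕) = 208/89 - 174/5 = -14446/445 ≈ -32.463)
(O(-17, 8) + 502)*(l + Z) = (54 + 502)*(-824 - 14446/445) = 556*(-381126/445) = -211906056/445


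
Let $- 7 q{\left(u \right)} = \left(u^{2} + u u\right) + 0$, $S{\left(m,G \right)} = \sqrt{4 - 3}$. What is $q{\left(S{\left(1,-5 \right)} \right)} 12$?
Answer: $- \frac{24}{7} \approx -3.4286$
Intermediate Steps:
$S{\left(m,G \right)} = 1$ ($S{\left(m,G \right)} = \sqrt{1} = 1$)
$q{\left(u \right)} = - \frac{2 u^{2}}{7}$ ($q{\left(u \right)} = - \frac{\left(u^{2} + u u\right) + 0}{7} = - \frac{\left(u^{2} + u^{2}\right) + 0}{7} = - \frac{2 u^{2} + 0}{7} = - \frac{2 u^{2}}{7}$)
$q{\left(S{\left(1,-5 \right)} \right)} 12 = - \frac{2 \cdot 1^{2}}{7} \cdot 12 = \left(- \frac{2}{7}\right) 1 \cdot 12 = \left(- \frac{2}{7}\right) 12 = - \frac{24}{7}$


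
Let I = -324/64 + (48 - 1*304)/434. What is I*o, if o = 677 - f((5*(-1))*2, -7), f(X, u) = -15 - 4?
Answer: -1707375/434 ≈ -3934.0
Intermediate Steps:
f(X, u) = -19
I = -19625/3472 (I = -324*1/64 + (48 - 304)*(1/434) = -81/16 - 256*1/434 = -81/16 - 128/217 = -19625/3472 ≈ -5.6524)
o = 696 (o = 677 - 1*(-19) = 677 + 19 = 696)
I*o = -19625/3472*696 = -1707375/434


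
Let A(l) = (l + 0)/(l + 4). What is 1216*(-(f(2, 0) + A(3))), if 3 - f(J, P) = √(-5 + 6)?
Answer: -20672/7 ≈ -2953.1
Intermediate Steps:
A(l) = l/(4 + l)
f(J, P) = 2 (f(J, P) = 3 - √(-5 + 6) = 3 - √1 = 3 - 1*1 = 3 - 1 = 2)
1216*(-(f(2, 0) + A(3))) = 1216*(-(2 + 3/(4 + 3))) = 1216*(-(2 + 3/7)) = 1216*(-1*17/7) = 1216*(-17/7) = -20672/7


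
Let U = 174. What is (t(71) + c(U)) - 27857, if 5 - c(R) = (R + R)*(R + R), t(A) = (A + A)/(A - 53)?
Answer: -1340533/9 ≈ -1.4895e+5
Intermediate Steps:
t(A) = 2*A/(-53 + A) (t(A) = (2*A)/(-53 + A) = 2*A/(-53 + A))
c(R) = 5 - 4*R² (c(R) = 5 - (R + R)*(R + R) = 5 - 2*R*2*R = 5 - 4*R²)
(t(71) + c(U)) - 27857 = (2*71/(-53 + 71) + (5 - 4*174²)) - 27857 = (2*71/18 + (5 - 4*30276)) - 27857 = (2*71*(1/18) + (5 - 121104)) - 27857 = (71/9 - 121099) - 27857 = -1089820/9 - 27857 = -1340533/9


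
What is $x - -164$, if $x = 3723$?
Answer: $3887$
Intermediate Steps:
$x - -164 = 3723 - -164 = 3723 + 164 = 3887$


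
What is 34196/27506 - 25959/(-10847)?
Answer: 542476133/149178791 ≈ 3.6364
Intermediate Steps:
34196/27506 - 25959/(-10847) = 34196*(1/27506) - 25959*(-1/10847) = 17098/13753 + 25959/10847 = 542476133/149178791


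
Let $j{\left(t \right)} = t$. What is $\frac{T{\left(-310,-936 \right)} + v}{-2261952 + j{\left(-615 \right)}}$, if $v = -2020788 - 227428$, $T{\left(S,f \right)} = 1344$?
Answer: $\frac{2246872}{2262567} \approx 0.99306$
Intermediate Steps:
$v = -2248216$ ($v = -2020788 - 227428 = -2248216$)
$\frac{T{\left(-310,-936 \right)} + v}{-2261952 + j{\left(-615 \right)}} = \frac{1344 - 2248216}{-2261952 - 615} = - \frac{2246872}{-2262567} = \left(-2246872\right) \left(- \frac{1}{2262567}\right) = \frac{2246872}{2262567}$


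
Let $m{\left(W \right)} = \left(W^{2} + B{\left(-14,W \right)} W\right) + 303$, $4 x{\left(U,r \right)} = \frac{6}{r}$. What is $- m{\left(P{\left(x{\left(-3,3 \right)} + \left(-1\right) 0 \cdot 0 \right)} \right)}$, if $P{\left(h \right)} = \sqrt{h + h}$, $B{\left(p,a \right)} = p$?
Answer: $-290$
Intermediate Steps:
$x{\left(U,r \right)} = \frac{3}{2 r}$ ($x{\left(U,r \right)} = \frac{6 \frac{1}{r}}{4} = \frac{3}{2 r}$)
$P{\left(h \right)} = \sqrt{2} \sqrt{h}$ ($P{\left(h \right)} = \sqrt{2 h} = \sqrt{2} \sqrt{h}$)
$m{\left(W \right)} = 303 + W^{2} - 14 W$ ($m{\left(W \right)} = \left(W^{2} - 14 W\right) + 303 = 303 + W^{2} - 14 W$)
$- m{\left(P{\left(x{\left(-3,3 \right)} + \left(-1\right) 0 \cdot 0 \right)} \right)} = - (303 + \left(\sqrt{2} \sqrt{\frac{3}{2 \cdot 3} + \left(-1\right) 0 \cdot 0}\right)^{2} - 14 \sqrt{2} \sqrt{\frac{3}{2 \cdot 3} + \left(-1\right) 0 \cdot 0}) = - (303 + \left(\sqrt{2} \sqrt{\frac{3}{2} \cdot \frac{1}{3} + 0 \cdot 0}\right)^{2} - 14 \sqrt{2} \sqrt{\frac{3}{2} \cdot \frac{1}{3} + 0 \cdot 0}) = - (303 + \left(\sqrt{2} \sqrt{\frac{1}{2} + 0}\right)^{2} - 14 \sqrt{2} \sqrt{\frac{1}{2} + 0}) = - (303 + \left(\frac{\sqrt{2}}{\sqrt{2}}\right)^{2} - 14 \frac{\sqrt{2}}{\sqrt{2}}) = - (303 + \left(\sqrt{2} \frac{\sqrt{2}}{2}\right)^{2} - 14 \sqrt{2} \frac{\sqrt{2}}{2}) = - (303 + 1^{2} - 14) = - (303 + 1 - 14) = \left(-1\right) 290 = -290$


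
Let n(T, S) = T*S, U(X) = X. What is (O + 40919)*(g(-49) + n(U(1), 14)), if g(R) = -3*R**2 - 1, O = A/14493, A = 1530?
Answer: -1421320630810/4831 ≈ -2.9421e+8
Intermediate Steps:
O = 510/4831 (O = 1530/14493 = 1530*(1/14493) = 510/4831 ≈ 0.10557)
n(T, S) = S*T
g(R) = -1 - 3*R**2
(O + 40919)*(g(-49) + n(U(1), 14)) = (510/4831 + 40919)*((-1 - 3*(-49)**2) + 14*1) = 197680199*((-1 - 3*2401) + 14)/4831 = 197680199*((-1 - 7203) + 14)/4831 = 197680199*(-7204 + 14)/4831 = (197680199/4831)*(-7190) = -1421320630810/4831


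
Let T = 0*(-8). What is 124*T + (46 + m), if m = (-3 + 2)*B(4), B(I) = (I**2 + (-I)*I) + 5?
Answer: 41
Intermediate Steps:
B(I) = 5 (B(I) = (I**2 - I**2) + 5 = 0 + 5 = 5)
m = -5 (m = (-3 + 2)*5 = -1*5 = -5)
T = 0
124*T + (46 + m) = 124*0 + (46 - 5) = 0 + 41 = 41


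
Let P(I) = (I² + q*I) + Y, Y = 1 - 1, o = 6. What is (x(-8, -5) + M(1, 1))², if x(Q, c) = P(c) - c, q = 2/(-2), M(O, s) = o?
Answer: 1681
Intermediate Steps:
M(O, s) = 6
Y = 0
q = -1 (q = 2*(-½) = -1)
P(I) = I² - I (P(I) = (I² - I) + 0 = I² - I)
x(Q, c) = -c + c*(-1 + c) (x(Q, c) = c*(-1 + c) - c = -c + c*(-1 + c))
(x(-8, -5) + M(1, 1))² = (-5*(-2 - 5) + 6)² = (-5*(-7) + 6)² = (35 + 6)² = 41² = 1681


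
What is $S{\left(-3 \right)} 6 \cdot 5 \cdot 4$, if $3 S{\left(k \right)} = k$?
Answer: $-120$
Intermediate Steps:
$S{\left(k \right)} = \frac{k}{3}$
$S{\left(-3 \right)} 6 \cdot 5 \cdot 4 = \frac{1}{3} \left(-3\right) 6 \cdot 5 \cdot 4 = \left(-1\right) 30 \cdot 4 = \left(-30\right) 4 = -120$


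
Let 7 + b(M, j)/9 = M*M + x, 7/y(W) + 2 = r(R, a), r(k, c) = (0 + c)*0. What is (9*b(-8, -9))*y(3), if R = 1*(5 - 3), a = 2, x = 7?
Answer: -18144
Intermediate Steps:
R = 2 (R = 1*2 = 2)
r(k, c) = 0 (r(k, c) = c*0 = 0)
y(W) = -7/2 (y(W) = 7/(-2 + 0) = 7/(-2) = 7*(-1/2) = -7/2)
b(M, j) = 9*M**2 (b(M, j) = -63 + 9*(M*M + 7) = -63 + 9*(M**2 + 7) = -63 + 9*(7 + M**2) = -63 + (63 + 9*M**2) = 9*M**2)
(9*b(-8, -9))*y(3) = (9*(9*(-8)**2))*(-7/2) = (9*(9*64))*(-7/2) = (9*576)*(-7/2) = 5184*(-7/2) = -18144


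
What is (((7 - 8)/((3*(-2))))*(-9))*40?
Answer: -60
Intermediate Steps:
(((7 - 8)/((3*(-2))))*(-9))*40 = (-1/(-6)*(-9))*40 = (-1*(-⅙)*(-9))*40 = ((⅙)*(-9))*40 = -3/2*40 = -60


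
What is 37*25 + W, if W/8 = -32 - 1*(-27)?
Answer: 885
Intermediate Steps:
W = -40 (W = 8*(-32 - 1*(-27)) = 8*(-32 + 27) = 8*(-5) = -40)
37*25 + W = 37*25 - 40 = 925 - 40 = 885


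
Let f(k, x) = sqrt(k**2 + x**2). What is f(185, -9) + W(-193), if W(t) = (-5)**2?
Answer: 25 + sqrt(34306) ≈ 210.22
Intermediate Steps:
W(t) = 25
f(185, -9) + W(-193) = sqrt(185**2 + (-9)**2) + 25 = sqrt(34225 + 81) + 25 = sqrt(34306) + 25 = 25 + sqrt(34306)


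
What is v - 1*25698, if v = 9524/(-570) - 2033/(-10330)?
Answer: -15140961791/588810 ≈ -25715.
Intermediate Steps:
v = -9722411/588810 (v = 9524*(-1/570) - 2033*(-1/10330) = -4762/285 + 2033/10330 = -9722411/588810 ≈ -16.512)
v - 1*25698 = -9722411/588810 - 1*25698 = -9722411/588810 - 25698 = -15140961791/588810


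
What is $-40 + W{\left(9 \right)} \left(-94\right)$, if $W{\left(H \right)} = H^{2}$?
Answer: $-7654$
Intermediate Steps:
$-40 + W{\left(9 \right)} \left(-94\right) = -40 + 9^{2} \left(-94\right) = -40 + 81 \left(-94\right) = -40 - 7614 = -7654$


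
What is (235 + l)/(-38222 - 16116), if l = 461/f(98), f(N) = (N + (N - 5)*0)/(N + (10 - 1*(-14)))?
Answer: -19818/1331281 ≈ -0.014886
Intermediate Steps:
f(N) = N/(24 + N) (f(N) = (N + (-5 + N)*0)/(N + (10 + 14)) = (N + 0)/(N + 24) = N/(24 + N))
l = 28121/49 (l = 461/((98/(24 + 98))) = 461/((98/122)) = 461/((98*(1/122))) = 461/(49/61) = 461*(61/49) = 28121/49 ≈ 573.90)
(235 + l)/(-38222 - 16116) = (235 + 28121/49)/(-38222 - 16116) = (39636/49)/(-54338) = (39636/49)*(-1/54338) = -19818/1331281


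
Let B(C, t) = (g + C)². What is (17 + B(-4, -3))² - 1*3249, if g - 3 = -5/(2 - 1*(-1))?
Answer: -216080/81 ≈ -2667.7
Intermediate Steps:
g = 4/3 (g = 3 - 5/(2 - 1*(-1)) = 3 - 5/(2 + 1) = 3 - 5/3 = 4/3 ≈ 1.3333)
B(C, t) = (4/3 + C)²
(17 + B(-4, -3))² - 1*3249 = (17 + (4 + 3*(-4))²/9)² - 1*3249 = (17 + (4 - 12)²/9)² - 3249 = (17 + (⅑)*(-8)²)² - 3249 = (17 + (⅑)*64)² - 3249 = (17 + 64/9)² - 3249 = (217/9)² - 3249 = 47089/81 - 3249 = -216080/81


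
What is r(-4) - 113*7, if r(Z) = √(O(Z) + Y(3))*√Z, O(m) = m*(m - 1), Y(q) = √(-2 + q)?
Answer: -791 + 2*I*√21 ≈ -791.0 + 9.1651*I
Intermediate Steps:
O(m) = m*(-1 + m)
r(Z) = √Z*√(1 + Z*(-1 + Z)) (r(Z) = √(Z*(-1 + Z) + √(-2 + 3))*√Z = √(Z*(-1 + Z) + √1)*√Z = √(Z*(-1 + Z) + 1)*√Z = √(1 + Z*(-1 + Z))*√Z = √Z*√(1 + Z*(-1 + Z)))
r(-4) - 113*7 = √(-4)*√(1 - 4*(-1 - 4)) - 113*7 = (2*I)*√(1 - 4*(-5)) - 791 = (2*I)*√(1 + 20) - 791 = (2*I)*√21 - 791 = 2*I*√21 - 791 = -791 + 2*I*√21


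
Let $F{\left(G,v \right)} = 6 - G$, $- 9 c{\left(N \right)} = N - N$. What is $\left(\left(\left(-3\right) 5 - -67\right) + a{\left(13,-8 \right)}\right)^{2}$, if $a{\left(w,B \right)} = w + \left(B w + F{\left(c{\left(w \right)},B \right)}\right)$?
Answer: $1089$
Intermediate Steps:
$c{\left(N \right)} = 0$ ($c{\left(N \right)} = - \frac{N - N}{9} = \left(- \frac{1}{9}\right) 0 = 0$)
$a{\left(w,B \right)} = 6 + w + B w$ ($a{\left(w,B \right)} = w + \left(B w + \left(6 - 0\right)\right) = w + \left(B w + \left(6 + 0\right)\right) = w + \left(B w + 6\right) = w + \left(6 + B w\right) = 6 + w + B w$)
$\left(\left(\left(-3\right) 5 - -67\right) + a{\left(13,-8 \right)}\right)^{2} = \left(\left(\left(-3\right) 5 - -67\right) + \left(6 + 13 - 104\right)\right)^{2} = \left(\left(-15 + 67\right) + \left(6 + 13 - 104\right)\right)^{2} = \left(52 - 85\right)^{2} = \left(-33\right)^{2} = 1089$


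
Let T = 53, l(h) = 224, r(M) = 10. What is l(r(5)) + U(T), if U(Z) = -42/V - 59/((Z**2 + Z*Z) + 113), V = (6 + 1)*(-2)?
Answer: 1300878/5731 ≈ 226.99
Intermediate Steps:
V = -14 (V = 7*(-2) = -14)
U(Z) = 3 - 59/(113 + 2*Z**2) (U(Z) = -42/(-14) - 59/((Z**2 + Z*Z) + 113) = -42*(-1/14) - 59/((Z**2 + Z**2) + 113) = 3 - 59/(2*Z**2 + 113) = 3 - 59/(113 + 2*Z**2))
l(r(5)) + U(T) = 224 + 2*(140 + 3*53**2)/(113 + 2*53**2) = 224 + 2*(140 + 3*2809)/(113 + 2*2809) = 224 + 2*(140 + 8427)/(113 + 5618) = 224 + 2*8567/5731 = 224 + 2*(1/5731)*8567 = 224 + 17134/5731 = 1300878/5731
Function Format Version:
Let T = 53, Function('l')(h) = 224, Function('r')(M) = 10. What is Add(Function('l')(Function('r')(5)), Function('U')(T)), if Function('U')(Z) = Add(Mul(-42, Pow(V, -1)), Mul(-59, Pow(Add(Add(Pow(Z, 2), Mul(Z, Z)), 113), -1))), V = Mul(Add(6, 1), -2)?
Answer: Rational(1300878, 5731) ≈ 226.99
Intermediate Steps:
V = -14 (V = Mul(7, -2) = -14)
Function('U')(Z) = Add(3, Mul(-59, Pow(Add(113, Mul(2, Pow(Z, 2))), -1))) (Function('U')(Z) = Add(Mul(-42, Pow(-14, -1)), Mul(-59, Pow(Add(Add(Pow(Z, 2), Mul(Z, Z)), 113), -1))) = Add(Mul(-42, Rational(-1, 14)), Mul(-59, Pow(Add(Add(Pow(Z, 2), Pow(Z, 2)), 113), -1))) = Add(3, Mul(-59, Pow(Add(Mul(2, Pow(Z, 2)), 113), -1))) = Add(3, Mul(-59, Pow(Add(113, Mul(2, Pow(Z, 2))), -1))))
Add(Function('l')(Function('r')(5)), Function('U')(T)) = Add(224, Mul(2, Pow(Add(113, Mul(2, Pow(53, 2))), -1), Add(140, Mul(3, Pow(53, 2))))) = Add(224, Mul(2, Pow(Add(113, Mul(2, 2809)), -1), Add(140, Mul(3, 2809)))) = Add(224, Mul(2, Pow(Add(113, 5618), -1), Add(140, 8427))) = Add(224, Mul(2, Pow(5731, -1), 8567)) = Add(224, Mul(2, Rational(1, 5731), 8567)) = Add(224, Rational(17134, 5731)) = Rational(1300878, 5731)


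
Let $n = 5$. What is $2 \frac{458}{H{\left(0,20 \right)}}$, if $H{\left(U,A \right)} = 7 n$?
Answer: $\frac{916}{35} \approx 26.171$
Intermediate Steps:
$H{\left(U,A \right)} = 35$ ($H{\left(U,A \right)} = 7 \cdot 5 = 35$)
$2 \frac{458}{H{\left(0,20 \right)}} = 2 \cdot \frac{458}{35} = \frac{916}{35}$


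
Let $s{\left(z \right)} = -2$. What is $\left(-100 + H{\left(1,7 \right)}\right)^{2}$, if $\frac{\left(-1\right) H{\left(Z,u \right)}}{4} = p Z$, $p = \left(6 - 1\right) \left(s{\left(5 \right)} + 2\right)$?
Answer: $10000$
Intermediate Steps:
$p = 0$ ($p = \left(6 - 1\right) \left(-2 + 2\right) = \left(6 - 1\right) 0 = 5 \cdot 0 = 0$)
$H{\left(Z,u \right)} = 0$ ($H{\left(Z,u \right)} = - 4 \cdot 0 Z = \left(-4\right) 0 = 0$)
$\left(-100 + H{\left(1,7 \right)}\right)^{2} = \left(-100 + 0\right)^{2} = \left(-100\right)^{2} = 10000$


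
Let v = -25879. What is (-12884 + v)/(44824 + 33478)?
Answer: -38763/78302 ≈ -0.49504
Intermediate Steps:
(-12884 + v)/(44824 + 33478) = (-12884 - 25879)/(44824 + 33478) = -38763/78302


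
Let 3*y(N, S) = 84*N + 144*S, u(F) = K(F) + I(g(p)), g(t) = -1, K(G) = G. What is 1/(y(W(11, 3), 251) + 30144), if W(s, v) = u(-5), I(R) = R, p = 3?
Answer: 1/42024 ≈ 2.3796e-5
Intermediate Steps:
u(F) = -1 + F (u(F) = F - 1 = -1 + F)
W(s, v) = -6 (W(s, v) = -1 - 5 = -6)
y(N, S) = 28*N + 48*S (y(N, S) = (84*N + 144*S)/3 = 28*N + 48*S)
1/(y(W(11, 3), 251) + 30144) = 1/((28*(-6) + 48*251) + 30144) = 1/((-168 + 12048) + 30144) = 1/(11880 + 30144) = 1/42024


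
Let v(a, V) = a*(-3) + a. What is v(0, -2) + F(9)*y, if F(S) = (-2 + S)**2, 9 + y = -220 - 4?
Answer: -11417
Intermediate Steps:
y = -233 (y = -9 + (-220 - 4) = -9 - 224 = -233)
v(a, V) = -2*a (v(a, V) = -3*a + a = -2*a)
v(0, -2) + F(9)*y = -2*0 + (-2 + 9)**2*(-233) = 0 + 7**2*(-233) = 0 + 49*(-233) = 0 - 11417 = -11417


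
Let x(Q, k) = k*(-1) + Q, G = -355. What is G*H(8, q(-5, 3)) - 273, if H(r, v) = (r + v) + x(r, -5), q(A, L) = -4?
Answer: -6308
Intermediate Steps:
x(Q, k) = Q - k (x(Q, k) = -k + Q = Q - k)
H(r, v) = 5 + v + 2*r (H(r, v) = (r + v) + (r - 1*(-5)) = (r + v) + (r + 5) = (r + v) + (5 + r) = 5 + v + 2*r)
G*H(8, q(-5, 3)) - 273 = -355*(5 - 4 + 2*8) - 273 = -355*(5 - 4 + 16) - 273 = -355*17 - 273 = -6035 - 273 = -6308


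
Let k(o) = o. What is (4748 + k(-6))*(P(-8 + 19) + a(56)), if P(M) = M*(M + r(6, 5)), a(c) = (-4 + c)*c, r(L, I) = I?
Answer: 14643296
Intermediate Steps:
a(c) = c*(-4 + c)
P(M) = M*(5 + M) (P(M) = M*(M + 5) = M*(5 + M))
(4748 + k(-6))*(P(-8 + 19) + a(56)) = (4748 - 6)*((-8 + 19)*(5 + (-8 + 19)) + 56*(-4 + 56)) = 4742*(11*(5 + 11) + 56*52) = 4742*(11*16 + 2912) = 4742*(176 + 2912) = 4742*3088 = 14643296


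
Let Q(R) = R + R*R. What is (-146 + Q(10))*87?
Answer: -3132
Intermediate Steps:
Q(R) = R + R²
(-146 + Q(10))*87 = (-146 + 10*(1 + 10))*87 = (-146 + 10*11)*87 = (-146 + 110)*87 = -36*87 = -3132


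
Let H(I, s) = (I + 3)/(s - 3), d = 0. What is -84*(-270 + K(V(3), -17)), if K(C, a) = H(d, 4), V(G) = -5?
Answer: 22428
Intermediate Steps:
H(I, s) = (3 + I)/(-3 + s)
K(C, a) = 3 (K(C, a) = (3 + 0)/(-3 + 4) = 3/1 = 1*3 = 3)
-84*(-270 + K(V(3), -17)) = -84*(-270 + 3) = -84*(-267) = 22428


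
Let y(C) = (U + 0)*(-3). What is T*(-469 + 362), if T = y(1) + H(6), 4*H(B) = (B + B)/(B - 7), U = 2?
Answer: 963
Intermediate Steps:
y(C) = -6 (y(C) = (2 + 0)*(-3) = 2*(-3) = -6)
H(B) = B/(2*(-7 + B)) (H(B) = ((B + B)/(B - 7))/4 = ((2*B)/(-7 + B))/4 = (2*B/(-7 + B))/4 = B/(2*(-7 + B)))
T = -9 (T = -6 + (1/2)*6/(-7 + 6) = -6 + (1/2)*6/(-1) = -6 + (1/2)*6*(-1) = -6 - 3 = -9)
T*(-469 + 362) = -9*(-469 + 362) = -9*(-107) = 963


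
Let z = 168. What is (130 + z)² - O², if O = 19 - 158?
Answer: 69483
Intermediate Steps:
O = -139
(130 + z)² - O² = (130 + 168)² - 1*(-139)² = 298² - 1*19321 = 88804 - 19321 = 69483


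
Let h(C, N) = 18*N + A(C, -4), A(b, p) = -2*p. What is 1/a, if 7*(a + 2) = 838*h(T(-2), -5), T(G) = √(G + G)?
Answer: -7/68730 ≈ -0.00010185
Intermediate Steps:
T(G) = √2*√G (T(G) = √(2*G) = √2*√G)
h(C, N) = 8 + 18*N (h(C, N) = 18*N - 2*(-4) = 18*N + 8 = 8 + 18*N)
a = -68730/7 (a = -2 + (838*(8 + 18*(-5)))/7 = -2 + (838*(8 - 90))/7 = -2 + (838*(-82))/7 = -2 + (⅐)*(-68716) = -2 - 68716/7 = -68730/7 ≈ -9818.6)
1/a = 1/(-68730/7) = -7/68730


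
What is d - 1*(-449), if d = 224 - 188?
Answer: 485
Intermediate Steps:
d = 36
d - 1*(-449) = 36 - 1*(-449) = 36 + 449 = 485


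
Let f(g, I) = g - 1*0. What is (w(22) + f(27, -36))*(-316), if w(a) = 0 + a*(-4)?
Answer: 19276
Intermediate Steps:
f(g, I) = g (f(g, I) = g + 0 = g)
w(a) = -4*a (w(a) = 0 - 4*a = -4*a)
(w(22) + f(27, -36))*(-316) = (-4*22 + 27)*(-316) = (-88 + 27)*(-316) = -61*(-316) = 19276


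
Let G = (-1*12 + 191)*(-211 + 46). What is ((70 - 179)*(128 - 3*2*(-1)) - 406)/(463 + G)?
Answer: 3753/7268 ≈ 0.51637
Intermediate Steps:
G = -29535 (G = (-12 + 191)*(-165) = 179*(-165) = -29535)
((70 - 179)*(128 - 3*2*(-1)) - 406)/(463 + G) = ((70 - 179)*(128 - 3*2*(-1)) - 406)/(463 - 29535) = (-109*(128 - 6*(-1)) - 406)/(-29072) = (-109*(128 + 6) - 406)*(-1/29072) = (-109*134 - 406)*(-1/29072) = (-14606 - 406)*(-1/29072) = -15012*(-1/29072) = 3753/7268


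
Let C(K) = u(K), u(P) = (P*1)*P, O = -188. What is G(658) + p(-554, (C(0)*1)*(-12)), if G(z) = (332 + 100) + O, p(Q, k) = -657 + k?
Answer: -413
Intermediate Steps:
u(P) = P² (u(P) = P*P = P²)
C(K) = K²
G(z) = 244 (G(z) = (332 + 100) - 188 = 432 - 188 = 244)
G(658) + p(-554, (C(0)*1)*(-12)) = 244 + (-657 + (0²*1)*(-12)) = 244 + (-657 + (0*1)*(-12)) = 244 + (-657 + 0*(-12)) = 244 + (-657 + 0) = 244 - 657 = -413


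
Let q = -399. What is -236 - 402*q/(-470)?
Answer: -135659/235 ≈ -577.27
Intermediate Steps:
-236 - 402*q/(-470) = -236 - (-160398)/(-470) = -236 - (-160398)*(-1)/470 = -236 - 402*399/470 = -236 - 80199/235 = -135659/235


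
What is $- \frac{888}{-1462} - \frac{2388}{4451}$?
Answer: $\frac{230616}{3253681} \approx 0.070879$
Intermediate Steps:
$- \frac{888}{-1462} - \frac{2388}{4451} = \left(-888\right) \left(- \frac{1}{1462}\right) - \frac{2388}{4451} = \frac{444}{731} - \frac{2388}{4451} = \frac{230616}{3253681}$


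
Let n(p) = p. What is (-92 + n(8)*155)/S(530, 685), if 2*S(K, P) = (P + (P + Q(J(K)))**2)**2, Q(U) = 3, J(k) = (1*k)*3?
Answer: 2296/224703492841 ≈ 1.0218e-8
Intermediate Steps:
J(k) = 3*k (J(k) = k*3 = 3*k)
S(K, P) = (P + (3 + P)**2)**2/2 (S(K, P) = (P + (P + 3)**2)**2/2 = (P + (3 + P)**2)**2/2)
(-92 + n(8)*155)/S(530, 685) = (-92 + 8*155)/(((685 + (3 + 685)**2)**2/2)) = (-92 + 1240)/(((685 + 688**2)**2/2)) = 1148/(((685 + 473344)**2/2)) = 1148/(((1/2)*474029**2)) = 1148/(((1/2)*224703492841)) = 1148/(224703492841/2) = 1148*(2/224703492841) = 2296/224703492841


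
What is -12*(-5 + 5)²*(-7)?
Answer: 0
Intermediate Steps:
-12*(-5 + 5)²*(-7) = -12*0²*(-7) = -12*0*(-7) = 0*(-7) = 0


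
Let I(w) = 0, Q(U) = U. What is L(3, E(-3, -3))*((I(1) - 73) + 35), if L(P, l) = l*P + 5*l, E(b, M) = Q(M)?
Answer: 912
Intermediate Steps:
E(b, M) = M
L(P, l) = 5*l + P*l (L(P, l) = P*l + 5*l = 5*l + P*l)
L(3, E(-3, -3))*((I(1) - 73) + 35) = (-3*(5 + 3))*((0 - 73) + 35) = (-3*8)*(-73 + 35) = -24*(-38) = 912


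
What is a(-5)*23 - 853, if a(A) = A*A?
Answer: -278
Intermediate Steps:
a(A) = A**2
a(-5)*23 - 853 = (-5)**2*23 - 853 = 25*23 - 853 = 575 - 853 = -278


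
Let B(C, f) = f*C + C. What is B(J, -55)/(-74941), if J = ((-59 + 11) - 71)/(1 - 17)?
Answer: 3213/599528 ≈ 0.0053592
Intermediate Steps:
J = 119/16 (J = (-48 - 71)/(-16) = -119*(-1/16) = 119/16 ≈ 7.4375)
B(C, f) = C + C*f (B(C, f) = C*f + C = C + C*f)
B(J, -55)/(-74941) = (119*(1 - 55)/16)/(-74941) = ((119/16)*(-54))*(-1/74941) = -3213/8*(-1/74941) = 3213/599528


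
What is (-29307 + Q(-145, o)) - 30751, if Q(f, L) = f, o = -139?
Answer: -60203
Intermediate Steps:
(-29307 + Q(-145, o)) - 30751 = (-29307 - 145) - 30751 = -29452 - 30751 = -60203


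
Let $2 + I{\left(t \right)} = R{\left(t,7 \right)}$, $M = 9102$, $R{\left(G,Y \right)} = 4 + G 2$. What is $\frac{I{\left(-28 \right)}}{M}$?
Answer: $- \frac{9}{1517} \approx -0.0059328$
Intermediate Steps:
$R{\left(G,Y \right)} = 4 + 2 G$
$I{\left(t \right)} = 2 + 2 t$ ($I{\left(t \right)} = -2 + \left(4 + 2 t\right) = 2 + 2 t$)
$\frac{I{\left(-28 \right)}}{M} = \frac{2 + 2 \left(-28\right)}{9102} = \left(2 - 56\right) \frac{1}{9102} = \left(-54\right) \frac{1}{9102} = - \frac{9}{1517}$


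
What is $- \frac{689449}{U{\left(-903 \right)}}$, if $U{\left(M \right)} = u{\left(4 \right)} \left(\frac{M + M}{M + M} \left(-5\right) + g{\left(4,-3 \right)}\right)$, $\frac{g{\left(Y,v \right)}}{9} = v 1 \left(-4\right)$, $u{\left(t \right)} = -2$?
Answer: $\frac{689449}{206} \approx 3346.8$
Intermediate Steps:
$g{\left(Y,v \right)} = - 36 v$ ($g{\left(Y,v \right)} = 9 v 1 \left(-4\right) = 9 v \left(-4\right) = 9 \left(- 4 v\right) = - 36 v$)
$U{\left(M \right)} = -206$ ($U{\left(M \right)} = - 2 \left(\frac{M + M}{M + M} \left(-5\right) - -108\right) = - 2 \left(\frac{2 M}{2 M} \left(-5\right) + 108\right) = - 2 \left(2 M \frac{1}{2 M} \left(-5\right) + 108\right) = - 2 \left(1 \left(-5\right) + 108\right) = - 2 \left(-5 + 108\right) = \left(-2\right) 103 = -206$)
$- \frac{689449}{U{\left(-903 \right)}} = - \frac{689449}{-206} = \left(-689449\right) \left(- \frac{1}{206}\right) = \frac{689449}{206}$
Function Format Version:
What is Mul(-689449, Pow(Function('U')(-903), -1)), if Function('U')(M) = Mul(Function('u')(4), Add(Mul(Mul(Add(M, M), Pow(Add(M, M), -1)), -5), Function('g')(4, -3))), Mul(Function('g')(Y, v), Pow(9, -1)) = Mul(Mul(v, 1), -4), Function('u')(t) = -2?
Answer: Rational(689449, 206) ≈ 3346.8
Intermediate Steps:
Function('g')(Y, v) = Mul(-36, v) (Function('g')(Y, v) = Mul(9, Mul(Mul(v, 1), -4)) = Mul(9, Mul(v, -4)) = Mul(9, Mul(-4, v)) = Mul(-36, v))
Function('U')(M) = -206 (Function('U')(M) = Mul(-2, Add(Mul(Mul(Add(M, M), Pow(Add(M, M), -1)), -5), Mul(-36, -3))) = Mul(-2, Add(Mul(Mul(Mul(2, M), Pow(Mul(2, M), -1)), -5), 108)) = Mul(-2, Add(Mul(Mul(Mul(2, M), Mul(Rational(1, 2), Pow(M, -1))), -5), 108)) = Mul(-2, Add(Mul(1, -5), 108)) = Mul(-2, Add(-5, 108)) = Mul(-2, 103) = -206)
Mul(-689449, Pow(Function('U')(-903), -1)) = Mul(-689449, Pow(-206, -1)) = Mul(-689449, Rational(-1, 206)) = Rational(689449, 206)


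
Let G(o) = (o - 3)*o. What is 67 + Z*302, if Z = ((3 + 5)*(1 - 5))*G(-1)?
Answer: -38589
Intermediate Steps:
G(o) = o*(-3 + o) (G(o) = (-3 + o)*o = o*(-3 + o))
Z = -128 (Z = ((3 + 5)*(1 - 5))*(-(-3 - 1)) = (8*(-4))*(-1*(-4)) = -32*4 = -128)
67 + Z*302 = 67 - 128*302 = 67 - 38656 = -38589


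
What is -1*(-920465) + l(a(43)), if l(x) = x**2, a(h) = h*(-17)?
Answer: 1454826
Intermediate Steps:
a(h) = -17*h
-1*(-920465) + l(a(43)) = -1*(-920465) + (-17*43)**2 = 920465 + (-731)**2 = 920465 + 534361 = 1454826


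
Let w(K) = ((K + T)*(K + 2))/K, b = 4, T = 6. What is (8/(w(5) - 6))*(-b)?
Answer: -160/47 ≈ -3.4043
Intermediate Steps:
w(K) = (2 + K)*(6 + K)/K (w(K) = ((K + 6)*(K + 2))/K = ((6 + K)*(2 + K))/K = ((2 + K)*(6 + K))/K = (2 + K)*(6 + K)/K)
(8/(w(5) - 6))*(-b) = (8/((8 + 5 + 12/5) - 6))*(-1*4) = (8/((8 + 5 + 12*(1/5)) - 6))*(-4) = (8/((8 + 5 + 12/5) - 6))*(-4) = (8/(77/5 - 6))*(-4) = (8/(47/5))*(-4) = ((5/47)*8)*(-4) = (40/47)*(-4) = -160/47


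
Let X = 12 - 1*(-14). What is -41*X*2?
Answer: -2132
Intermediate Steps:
X = 26 (X = 12 + 14 = 26)
-41*X*2 = -41*26*2 = -1066*2 = -2132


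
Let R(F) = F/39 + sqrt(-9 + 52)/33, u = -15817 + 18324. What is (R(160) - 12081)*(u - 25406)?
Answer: 3595135367/13 - 7633*sqrt(43)/11 ≈ 2.7654e+8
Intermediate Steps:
u = 2507
R(F) = sqrt(43)/33 + F/39 (R(F) = F*(1/39) + sqrt(43)*(1/33) = F/39 + sqrt(43)/33 = sqrt(43)/33 + F/39)
(R(160) - 12081)*(u - 25406) = ((sqrt(43)/33 + (1/39)*160) - 12081)*(2507 - 25406) = ((sqrt(43)/33 + 160/39) - 12081)*(-22899) = ((160/39 + sqrt(43)/33) - 12081)*(-22899) = (-470999/39 + sqrt(43)/33)*(-22899) = 3595135367/13 - 7633*sqrt(43)/11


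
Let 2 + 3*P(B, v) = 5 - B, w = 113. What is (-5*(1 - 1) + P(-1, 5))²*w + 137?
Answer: 3041/9 ≈ 337.89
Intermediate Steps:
P(B, v) = 1 - B/3 (P(B, v) = -⅔ + (5 - B)/3 = -⅔ + (5/3 - B/3) = 1 - B/3)
(-5*(1 - 1) + P(-1, 5))²*w + 137 = (-5*(1 - 1) + (1 - ⅓*(-1)))²*113 + 137 = (-5*0 + (1 + ⅓))²*113 + 137 = (0 + 4/3)²*113 + 137 = (4/3)²*113 + 137 = (16/9)*113 + 137 = 1808/9 + 137 = 3041/9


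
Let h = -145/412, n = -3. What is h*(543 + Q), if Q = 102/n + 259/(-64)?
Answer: -4685965/26368 ≈ -177.71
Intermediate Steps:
h = -145/412 (h = -145*1/412 = -145/412 ≈ -0.35194)
Q = -2435/64 (Q = 102/(-3) + 259/(-64) = 102*(-⅓) + 259*(-1/64) = -34 - 259/64 = -2435/64 ≈ -38.047)
h*(543 + Q) = -145*(543 - 2435/64)/412 = -145/412*32317/64 = -4685965/26368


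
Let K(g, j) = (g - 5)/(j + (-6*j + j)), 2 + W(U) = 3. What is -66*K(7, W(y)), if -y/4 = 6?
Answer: 33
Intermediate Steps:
y = -24 (y = -4*6 = -24)
W(U) = 1 (W(U) = -2 + 3 = 1)
K(g, j) = -(-5 + g)/(4*j) (K(g, j) = (-5 + g)/(j - 5*j) = (-5 + g)/((-4*j)) = (-5 + g)*(-1/(4*j)) = -(-5 + g)/(4*j))
-66*K(7, W(y)) = -33*(5 - 1*7)/(2*1) = -33*(5 - 7)/2 = -33*(-2)/2 = -66*(-½) = 33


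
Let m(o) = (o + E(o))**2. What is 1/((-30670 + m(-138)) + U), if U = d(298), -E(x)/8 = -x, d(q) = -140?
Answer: 1/1511754 ≈ 6.6148e-7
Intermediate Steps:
E(x) = 8*x (E(x) = -(-8)*x = 8*x)
U = -140
m(o) = 81*o**2 (m(o) = (o + 8*o)**2 = (9*o)**2 = 81*o**2)
1/((-30670 + m(-138)) + U) = 1/((-30670 + 81*(-138)**2) - 140) = 1/((-30670 + 81*19044) - 140) = 1/((-30670 + 1542564) - 140) = 1/(1511894 - 140) = 1/1511754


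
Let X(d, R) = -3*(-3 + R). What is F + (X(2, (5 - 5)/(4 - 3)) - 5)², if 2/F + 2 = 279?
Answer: 4434/277 ≈ 16.007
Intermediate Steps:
F = 2/277 (F = 2/(-2 + 279) = 2/277 ≈ 0.0072202)
X(d, R) = 9 - 3*R
F + (X(2, (5 - 5)/(4 - 3)) - 5)² = 2/277 + ((9 - 3*(5 - 5)/(4 - 3)) - 5)² = 2/277 + ((9 - 0/1) - 5)² = 2/277 + ((9 - 0) - 5)² = 2/277 + ((9 - 3*0) - 5)² = 2/277 + ((9 + 0) - 5)² = 2/277 + (9 - 5)² = 2/277 + 4² = 2/277 + 16 = 4434/277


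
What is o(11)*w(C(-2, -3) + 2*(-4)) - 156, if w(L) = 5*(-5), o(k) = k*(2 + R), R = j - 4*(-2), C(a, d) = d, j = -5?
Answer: -1531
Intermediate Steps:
R = 3 (R = -5 - 4*(-2) = -5 + 8 = 3)
o(k) = 5*k (o(k) = k*(2 + 3) = k*5 = 5*k)
w(L) = -25
o(11)*w(C(-2, -3) + 2*(-4)) - 156 = (5*11)*(-25) - 156 = 55*(-25) - 156 = -1375 - 156 = -1531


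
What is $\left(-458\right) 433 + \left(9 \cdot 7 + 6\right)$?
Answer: $-198245$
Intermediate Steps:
$\left(-458\right) 433 + \left(9 \cdot 7 + 6\right) = -198314 + \left(63 + 6\right) = -198314 + 69 = -198245$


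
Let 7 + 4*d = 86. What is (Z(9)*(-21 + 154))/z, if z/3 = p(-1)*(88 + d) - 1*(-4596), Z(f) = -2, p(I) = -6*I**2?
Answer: -532/23697 ≈ -0.022450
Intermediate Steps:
d = 79/4 (d = -7/4 + (1/4)*86 = -7/4 + 43/2 = 79/4 ≈ 19.750)
z = 23697/2 (z = 3*((-6*(-1)**2)*(88 + 79/4) - 1*(-4596)) = 3*(-6*1*(431/4) + 4596) = 3*(-6*431/4 + 4596) = 3*(-1293/2 + 4596) = 3*(7899/2) = 23697/2 ≈ 11849.)
(Z(9)*(-21 + 154))/z = (-2*(-21 + 154))/(23697/2) = -2*133*(2/23697) = -266*2/23697 = -532/23697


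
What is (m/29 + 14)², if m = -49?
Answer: 127449/841 ≈ 151.54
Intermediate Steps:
(m/29 + 14)² = (-49/29 + 14)² = (357/29)² = 127449/841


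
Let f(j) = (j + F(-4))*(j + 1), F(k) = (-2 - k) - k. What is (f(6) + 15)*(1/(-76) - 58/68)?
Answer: -110781/1292 ≈ -85.744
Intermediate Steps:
F(k) = -2 - 2*k
f(j) = (1 + j)*(6 + j) (f(j) = (j + (-2 - 2*(-4)))*(j + 1) = (j + (-2 + 8))*(1 + j) = (j + 6)*(1 + j) = (6 + j)*(1 + j) = (1 + j)*(6 + j))
(f(6) + 15)*(1/(-76) - 58/68) = ((6 + 6² + 7*6) + 15)*(1/(-76) - 58/68) = ((6 + 36 + 42) + 15)*(1*(-1/76) - 58*1/68) = (84 + 15)*(-1/76 - 29/34) = 99*(-1119/1292) = -110781/1292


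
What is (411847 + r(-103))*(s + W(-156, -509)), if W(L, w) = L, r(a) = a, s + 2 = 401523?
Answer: 165259630560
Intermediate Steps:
s = 401521 (s = -2 + 401523 = 401521)
(411847 + r(-103))*(s + W(-156, -509)) = (411847 - 103)*(401521 - 156) = 411744*401365 = 165259630560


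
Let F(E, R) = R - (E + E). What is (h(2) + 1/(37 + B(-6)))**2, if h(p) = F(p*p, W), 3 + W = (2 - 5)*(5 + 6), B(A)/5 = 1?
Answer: 3411409/1764 ≈ 1933.9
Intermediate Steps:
B(A) = 5 (B(A) = 5*1 = 5)
W = -36 (W = -3 + (2 - 5)*(5 + 6) = -3 - 3*11 = -3 - 33 = -36)
F(E, R) = R - 2*E
h(p) = -36 - 2*p**2 (h(p) = -36 - 2*p*p = -36 - 2*p**2)
(h(2) + 1/(37 + B(-6)))**2 = ((-36 - 2*2**2) + 1/(37 + 5))**2 = ((-36 - 2*4) + 1/42)**2 = ((-36 - 8) + 1/42)**2 = (-44 + 1/42)**2 = (-1847/42)**2 = 3411409/1764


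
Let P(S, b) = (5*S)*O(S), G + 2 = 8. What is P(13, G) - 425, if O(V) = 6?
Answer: -35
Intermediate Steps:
G = 6 (G = -2 + 8 = 6)
P(S, b) = 30*S (P(S, b) = (5*S)*6 = 30*S)
P(13, G) - 425 = 30*13 - 425 = 390 - 425 = -35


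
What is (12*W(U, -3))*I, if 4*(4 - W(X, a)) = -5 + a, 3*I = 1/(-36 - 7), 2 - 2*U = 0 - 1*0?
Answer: -24/43 ≈ -0.55814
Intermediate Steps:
U = 1 (U = 1 - (0 - 1*0)/2 = 1 - (0 + 0)/2 = 1 - ½*0 = 1 + 0 = 1)
I = -1/129 (I = 1/(3*(-36 - 7)) = (⅓)/(-43) = (⅓)*(-1/43) = -1/129 ≈ -0.0077519)
W(X, a) = 21/4 - a/4 (W(X, a) = 4 - (-5 + a)/4 = 4 + (5/4 - a/4) = 21/4 - a/4)
(12*W(U, -3))*I = (12*(21/4 - ¼*(-3)))*(-1/129) = (12*(21/4 + ¾))*(-1/129) = (12*6)*(-1/129) = 72*(-1/129) = -24/43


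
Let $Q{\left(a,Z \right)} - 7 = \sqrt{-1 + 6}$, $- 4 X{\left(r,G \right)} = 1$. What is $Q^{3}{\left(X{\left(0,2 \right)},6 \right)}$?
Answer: $\left(7 + \sqrt{5}\right)^{3} \approx 787.88$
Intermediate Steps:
$X{\left(r,G \right)} = - \frac{1}{4}$ ($X{\left(r,G \right)} = \left(- \frac{1}{4}\right) 1 = - \frac{1}{4}$)
$Q{\left(a,Z \right)} = 7 + \sqrt{5}$ ($Q{\left(a,Z \right)} = 7 + \sqrt{-1 + 6} = 7 + \sqrt{5}$)
$Q^{3}{\left(X{\left(0,2 \right)},6 \right)} = \left(7 + \sqrt{5}\right)^{3}$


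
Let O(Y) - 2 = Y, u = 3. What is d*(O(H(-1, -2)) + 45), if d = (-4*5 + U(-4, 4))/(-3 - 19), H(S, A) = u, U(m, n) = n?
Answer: 400/11 ≈ 36.364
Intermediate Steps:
H(S, A) = 3
O(Y) = 2 + Y
d = 8/11 (d = (-4*5 + 4)/(-3 - 19) = (-20 + 4)/(-22) = -16*(-1/22) = 8/11 ≈ 0.72727)
d*(O(H(-1, -2)) + 45) = 8*((2 + 3) + 45)/11 = 8*(5 + 45)/11 = (8/11)*50 = 400/11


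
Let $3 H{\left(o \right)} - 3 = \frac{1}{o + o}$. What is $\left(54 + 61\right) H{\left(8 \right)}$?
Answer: $\frac{5635}{48} \approx 117.4$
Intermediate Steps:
$H{\left(o \right)} = 1 + \frac{1}{6 o}$ ($H{\left(o \right)} = 1 + \frac{1}{3 \left(o + o\right)} = 1 + \frac{1}{3 \cdot 2 o} = 1 + \frac{\frac{1}{2} \frac{1}{o}}{3} = 1 + \frac{1}{6 o}$)
$\left(54 + 61\right) H{\left(8 \right)} = \left(54 + 61\right) \frac{\frac{1}{6} + 8}{8} = 115 \cdot \frac{1}{8} \cdot \frac{49}{6} = 115 \cdot \frac{49}{48} = \frac{5635}{48}$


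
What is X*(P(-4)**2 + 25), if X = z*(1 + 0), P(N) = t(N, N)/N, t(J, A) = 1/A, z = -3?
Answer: -19203/256 ≈ -75.012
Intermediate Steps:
t(J, A) = 1/A
P(N) = N**(-2) (P(N) = 1/(N*N) = N**(-2))
X = -3 (X = -3*(1 + 0) = -3*1 = -3)
X*(P(-4)**2 + 25) = -3*(((-4)**(-2))**2 + 25) = -3*((1/16)**2 + 25) = -3*(1/256 + 25) = -3*6401/256 = -19203/256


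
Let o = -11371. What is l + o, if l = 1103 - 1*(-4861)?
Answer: -5407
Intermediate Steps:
l = 5964 (l = 1103 + 4861 = 5964)
l + o = 5964 - 11371 = -5407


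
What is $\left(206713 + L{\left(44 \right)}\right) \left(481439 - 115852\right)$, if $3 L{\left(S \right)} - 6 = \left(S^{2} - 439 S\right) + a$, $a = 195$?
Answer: $\frac{220434337520}{3} \approx 7.3478 \cdot 10^{10}$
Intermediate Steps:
$L{\left(S \right)} = 67 - \frac{439 S}{3} + \frac{S^{2}}{3}$ ($L{\left(S \right)} = 2 + \frac{\left(S^{2} - 439 S\right) + 195}{3} = 2 + \frac{195 + S^{2} - 439 S}{3} = 2 + \left(65 - \frac{439 S}{3} + \frac{S^{2}}{3}\right) = 67 - \frac{439 S}{3} + \frac{S^{2}}{3}$)
$\left(206713 + L{\left(44 \right)}\right) \left(481439 - 115852\right) = \left(206713 + \left(67 - \frac{19316}{3} + \frac{44^{2}}{3}\right)\right) \left(481439 - 115852\right) = \left(206713 + \left(67 - \frac{19316}{3} + \frac{1}{3} \cdot 1936\right)\right) 365587 = \left(206713 + \left(67 - \frac{19316}{3} + \frac{1936}{3}\right)\right) 365587 = \left(206713 - \frac{17179}{3}\right) 365587 = \frac{602960}{3} \cdot 365587 = \frac{220434337520}{3}$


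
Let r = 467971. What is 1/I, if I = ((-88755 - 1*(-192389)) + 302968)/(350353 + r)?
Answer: 409162/203301 ≈ 2.0126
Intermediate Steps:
I = 203301/409162 (I = ((-88755 - 1*(-192389)) + 302968)/(350353 + 467971) = ((-88755 + 192389) + 302968)/818324 = (103634 + 302968)*(1/818324) = 406602*(1/818324) = 203301/409162 ≈ 0.49687)
1/I = 1/(203301/409162) = 409162/203301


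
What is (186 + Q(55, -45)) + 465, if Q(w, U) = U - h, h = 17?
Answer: 589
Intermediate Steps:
Q(w, U) = -17 + U (Q(w, U) = U - 1*17 = U - 17 = -17 + U)
(186 + Q(55, -45)) + 465 = (186 + (-17 - 45)) + 465 = (186 - 62) + 465 = 124 + 465 = 589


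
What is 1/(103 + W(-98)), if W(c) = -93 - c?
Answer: 1/108 ≈ 0.0092593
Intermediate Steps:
1/(103 + W(-98)) = 1/(103 + (-93 - 1*(-98))) = 1/(103 + (-93 + 98)) = 1/(103 + 5) = 1/108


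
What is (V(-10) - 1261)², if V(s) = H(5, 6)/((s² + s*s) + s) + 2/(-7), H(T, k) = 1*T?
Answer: 112556895025/70756 ≈ 1.5908e+6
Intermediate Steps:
H(T, k) = T
V(s) = -2/7 + 5/(s + 2*s²) (V(s) = 5/((s² + s*s) + s) + 2/(-7) = 5/((s² + s²) + s) + 2*(-⅐) = 5/(2*s² + s) - 2/7 = 5/(s + 2*s²) - 2/7 = -2/7 + 5/(s + 2*s²))
(V(-10) - 1261)² = ((⅐)*(35 - 4*(-10)² - 2*(-10))/(-10*(1 + 2*(-10))) - 1261)² = ((⅐)*(-⅒)*(35 - 4*100 + 20)/(1 - 20) - 1261)² = ((⅐)*(-⅒)*(35 - 400 + 20)/(-19) - 1261)² = ((⅐)*(-⅒)*(-1/19)*(-345) - 1261)² = (-69/266 - 1261)² = (-335495/266)² = 112556895025/70756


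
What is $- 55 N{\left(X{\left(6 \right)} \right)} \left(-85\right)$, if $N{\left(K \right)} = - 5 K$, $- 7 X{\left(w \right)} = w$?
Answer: $\frac{140250}{7} \approx 20036.0$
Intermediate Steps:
$X{\left(w \right)} = - \frac{w}{7}$
$- 55 N{\left(X{\left(6 \right)} \right)} \left(-85\right) = - 55 \left(- 5 \left(\left(- \frac{1}{7}\right) 6\right)\right) \left(-85\right) = - 55 \left(\left(-5\right) \left(- \frac{6}{7}\right)\right) \left(-85\right) = \left(-55\right) \frac{30}{7} \left(-85\right) = \left(- \frac{1650}{7}\right) \left(-85\right) = \frac{140250}{7}$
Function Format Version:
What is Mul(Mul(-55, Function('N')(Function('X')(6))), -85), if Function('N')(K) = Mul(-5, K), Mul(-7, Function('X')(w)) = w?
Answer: Rational(140250, 7) ≈ 20036.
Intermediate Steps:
Function('X')(w) = Mul(Rational(-1, 7), w)
Mul(Mul(-55, Function('N')(Function('X')(6))), -85) = Mul(Mul(-55, Mul(-5, Mul(Rational(-1, 7), 6))), -85) = Mul(Mul(-55, Mul(-5, Rational(-6, 7))), -85) = Mul(Mul(-55, Rational(30, 7)), -85) = Mul(Rational(-1650, 7), -85) = Rational(140250, 7)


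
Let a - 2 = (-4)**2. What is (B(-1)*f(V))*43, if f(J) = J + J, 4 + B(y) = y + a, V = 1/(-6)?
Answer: -559/3 ≈ -186.33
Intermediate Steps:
a = 18 (a = 2 + (-4)**2 = 2 + 16 = 18)
V = -1/6 ≈ -0.16667
B(y) = 14 + y (B(y) = -4 + (y + 18) = -4 + (18 + y) = 14 + y)
f(J) = 2*J
(B(-1)*f(V))*43 = ((14 - 1)*(2*(-1/6)))*43 = (13*(-1/3))*43 = -13/3*43 = -559/3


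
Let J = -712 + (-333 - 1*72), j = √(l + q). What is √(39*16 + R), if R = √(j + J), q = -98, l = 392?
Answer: √(624 + I*√(1117 - 7*√6)) ≈ 24.989 + 0.66358*I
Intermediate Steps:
j = 7*√6 (j = √(392 - 98) = √294 = 7*√6 ≈ 17.146)
J = -1117 (J = -712 + (-333 - 72) = -712 - 405 = -1117)
R = √(-1117 + 7*√6) (R = √(7*√6 - 1117) = √(-1117 + 7*√6) ≈ 33.164*I)
√(39*16 + R) = √(39*16 + √(-1117 + 7*√6)) = √(624 + √(-1117 + 7*√6))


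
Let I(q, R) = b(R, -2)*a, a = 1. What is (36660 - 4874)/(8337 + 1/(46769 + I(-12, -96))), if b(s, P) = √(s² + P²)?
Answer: 144910557686660699/38007906705220384 + 15893*√2305/38007906705220384 ≈ 3.8126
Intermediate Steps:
b(s, P) = √(P² + s²)
I(q, R) = √(4 + R²) (I(q, R) = √((-2)² + R²)*1 = √(4 + R²)*1 = √(4 + R²))
(36660 - 4874)/(8337 + 1/(46769 + I(-12, -96))) = (36660 - 4874)/(8337 + 1/(46769 + √(4 + (-96)²))) = 31786/(8337 + 1/(46769 + √(4 + 9216))) = 31786/(8337 + 1/(46769 + √9220)) = 31786/(8337 + 1/(46769 + 2*√2305))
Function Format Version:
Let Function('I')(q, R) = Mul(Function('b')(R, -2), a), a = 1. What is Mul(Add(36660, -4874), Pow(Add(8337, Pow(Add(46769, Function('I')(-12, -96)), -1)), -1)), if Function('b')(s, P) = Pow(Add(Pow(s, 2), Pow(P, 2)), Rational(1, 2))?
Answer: Add(Rational(144910557686660699, 38007906705220384), Mul(Rational(15893, 38007906705220384), Pow(2305, Rational(1, 2)))) ≈ 3.8126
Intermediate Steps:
Function('b')(s, P) = Pow(Add(Pow(P, 2), Pow(s, 2)), Rational(1, 2))
Function('I')(q, R) = Pow(Add(4, Pow(R, 2)), Rational(1, 2)) (Function('I')(q, R) = Mul(Pow(Add(Pow(-2, 2), Pow(R, 2)), Rational(1, 2)), 1) = Mul(Pow(Add(4, Pow(R, 2)), Rational(1, 2)), 1) = Pow(Add(4, Pow(R, 2)), Rational(1, 2)))
Mul(Add(36660, -4874), Pow(Add(8337, Pow(Add(46769, Function('I')(-12, -96)), -1)), -1)) = Mul(Add(36660, -4874), Pow(Add(8337, Pow(Add(46769, Pow(Add(4, Pow(-96, 2)), Rational(1, 2))), -1)), -1)) = Mul(31786, Pow(Add(8337, Pow(Add(46769, Pow(Add(4, 9216), Rational(1, 2))), -1)), -1)) = Mul(31786, Pow(Add(8337, Pow(Add(46769, Pow(9220, Rational(1, 2))), -1)), -1)) = Mul(31786, Pow(Add(8337, Pow(Add(46769, Mul(2, Pow(2305, Rational(1, 2)))), -1)), -1))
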